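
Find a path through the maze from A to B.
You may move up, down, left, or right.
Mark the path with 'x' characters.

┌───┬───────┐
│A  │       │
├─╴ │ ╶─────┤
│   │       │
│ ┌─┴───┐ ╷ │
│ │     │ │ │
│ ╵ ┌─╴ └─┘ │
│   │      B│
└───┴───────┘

Finding the shortest path through the maze:
Path length: 12 steps
Directions: right → down → left → down → down → right → up → right → right → down → right → right

Solution:

┌───┬───────┐
│A x│       │
├─╴ │ ╶─────┤
│x x│       │
│ ┌─┴───┐ ╷ │
│x│x x x│ │ │
│ ╵ ┌─╴ └─┘ │
│x x│  x x B│
└───┴───────┘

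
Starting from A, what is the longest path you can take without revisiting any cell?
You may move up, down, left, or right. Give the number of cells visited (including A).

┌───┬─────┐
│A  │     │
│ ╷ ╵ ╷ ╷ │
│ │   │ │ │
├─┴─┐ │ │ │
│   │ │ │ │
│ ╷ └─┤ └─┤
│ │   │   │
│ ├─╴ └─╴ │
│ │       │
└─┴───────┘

Finding longest simple path using DFS:
Start: (0, 0)
Longest path visits 19 cells
Path: A → right → down → right → up → right → down → down → down → right → down → left → left → up → left → up → left → down → down

Solution:

┌───┬─────┐
│A ↓│↱ ↓  │
│ ╷ ╵ ╷ ╷ │
│ │↳ ↑│↓│ │
├─┴─┐ │ │ │
│↓ ↰│ │↓│ │
│ ╷ └─┤ └─┤
│↓│↑ ↰│↳ ↓│
│ ├─╴ └─╴ │
│B│  ↑ ← ↲│
└─┴───────┘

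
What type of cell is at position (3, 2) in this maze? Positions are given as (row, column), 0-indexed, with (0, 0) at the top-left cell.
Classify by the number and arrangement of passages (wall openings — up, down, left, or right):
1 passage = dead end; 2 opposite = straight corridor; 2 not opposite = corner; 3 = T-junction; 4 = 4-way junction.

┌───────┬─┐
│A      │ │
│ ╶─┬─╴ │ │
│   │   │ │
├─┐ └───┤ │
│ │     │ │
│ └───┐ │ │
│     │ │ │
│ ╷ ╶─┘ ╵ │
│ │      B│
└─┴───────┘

Checking cell at (3, 2):
Number of passages: 1
Cell type: dead end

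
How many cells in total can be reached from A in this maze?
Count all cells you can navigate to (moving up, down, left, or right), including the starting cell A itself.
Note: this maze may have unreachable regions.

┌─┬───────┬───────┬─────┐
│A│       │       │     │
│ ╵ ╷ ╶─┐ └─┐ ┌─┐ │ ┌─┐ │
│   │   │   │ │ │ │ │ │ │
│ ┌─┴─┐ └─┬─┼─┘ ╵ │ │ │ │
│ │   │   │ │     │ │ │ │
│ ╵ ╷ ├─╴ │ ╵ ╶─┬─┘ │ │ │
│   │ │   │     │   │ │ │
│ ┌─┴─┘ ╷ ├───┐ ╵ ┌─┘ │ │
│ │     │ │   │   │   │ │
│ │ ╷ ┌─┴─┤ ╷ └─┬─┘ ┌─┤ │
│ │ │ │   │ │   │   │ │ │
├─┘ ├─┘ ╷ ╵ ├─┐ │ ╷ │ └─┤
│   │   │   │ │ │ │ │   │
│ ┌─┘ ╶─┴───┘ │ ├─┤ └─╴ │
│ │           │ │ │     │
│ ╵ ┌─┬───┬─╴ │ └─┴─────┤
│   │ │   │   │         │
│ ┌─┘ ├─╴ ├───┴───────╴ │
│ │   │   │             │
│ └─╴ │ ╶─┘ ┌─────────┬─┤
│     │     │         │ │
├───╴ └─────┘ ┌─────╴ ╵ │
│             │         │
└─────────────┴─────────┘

Using BFS/flood-fill to find all reachable cells from A:
Maze size: 12 × 12 = 144 total cells
44 cell(s) are walled off and cannot be reached from A.
Reachable cells: 100

Reachable region (· marks reachable cells):

┌─┬───────┬───────┬─────┐
│A│· · · ·│       │     │
│ ╵ ╷ ╶─┐ └─┐ ┌─┐ │ ┌─┐ │
│· ·│· ·│· ·│ │ │ │ │ │ │
│ ┌─┴─┐ └─┬─┼─┘ ╵ │ │ │ │
│·│· ·│· ·│ │     │ │ │ │
│ ╵ ╷ ├─╴ │ ╵ ╶─┬─┘ │ │ │
│· ·│·│· ·│     │   │ │ │
│ ┌─┴─┘ ╷ ├───┐ ╵ ┌─┘ │ │
│·│· · ·│·│· ·│   │   │ │
│ │ ╷ ┌─┴─┤ ╷ └─┬─┘ ┌─┤ │
│·│·│·│· ·│·│· ·│   │ │ │
├─┘ ├─┘ ╷ ╵ ├─┐ │ ╷ │ └─┤
│· ·│· ·│· ·│·│·│ │ │   │
│ ┌─┘ ╶─┴───┘ │ ├─┤ └─╴ │
│·│· · · · · ·│·│ │     │
│ ╵ ┌─┬───┬─╴ │ └─┴─────┤
│· ·│·│· ·│· ·│· · · · ·│
│ ┌─┘ ├─╴ ├───┴───────╴ │
│·│· ·│· ·│· · · · · · ·│
│ └─╴ │ ╶─┘ ┌─────────┬─┤
│· · ·│· · ·│· · · · ·│·│
├───╴ └─────┘ ┌─────╴ ╵ │
│· · · · · · ·│· · · · ·│
└─────────────┴─────────┘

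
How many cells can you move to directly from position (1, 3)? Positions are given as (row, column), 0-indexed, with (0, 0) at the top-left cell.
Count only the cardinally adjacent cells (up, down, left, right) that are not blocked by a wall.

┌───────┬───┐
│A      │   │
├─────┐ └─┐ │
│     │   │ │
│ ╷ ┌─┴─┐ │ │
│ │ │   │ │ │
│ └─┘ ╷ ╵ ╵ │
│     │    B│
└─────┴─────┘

Checking passable neighbors of (1, 3):
Neighbors: (0, 3), (1, 4)
Count: 2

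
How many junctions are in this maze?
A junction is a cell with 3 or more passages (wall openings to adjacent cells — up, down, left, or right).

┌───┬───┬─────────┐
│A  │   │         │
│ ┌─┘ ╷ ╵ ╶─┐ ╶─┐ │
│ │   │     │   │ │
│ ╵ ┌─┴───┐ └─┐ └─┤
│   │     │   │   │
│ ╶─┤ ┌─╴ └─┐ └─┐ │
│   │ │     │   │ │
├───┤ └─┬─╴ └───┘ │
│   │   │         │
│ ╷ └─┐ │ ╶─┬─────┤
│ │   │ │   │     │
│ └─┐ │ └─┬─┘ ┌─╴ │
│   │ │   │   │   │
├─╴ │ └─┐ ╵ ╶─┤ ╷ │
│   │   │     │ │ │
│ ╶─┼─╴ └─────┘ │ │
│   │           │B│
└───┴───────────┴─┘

Checking each cell for number of passages:

Junctions found (3+ passages):
  (0, 6): 3 passages
  (1, 4): 3 passages
  (2, 0): 3 passages
  (3, 4): 3 passages
  (4, 5): 3 passages
  (6, 8): 3 passages
  (7, 5): 3 passages
  (8, 3): 3 passages
Total junctions: 8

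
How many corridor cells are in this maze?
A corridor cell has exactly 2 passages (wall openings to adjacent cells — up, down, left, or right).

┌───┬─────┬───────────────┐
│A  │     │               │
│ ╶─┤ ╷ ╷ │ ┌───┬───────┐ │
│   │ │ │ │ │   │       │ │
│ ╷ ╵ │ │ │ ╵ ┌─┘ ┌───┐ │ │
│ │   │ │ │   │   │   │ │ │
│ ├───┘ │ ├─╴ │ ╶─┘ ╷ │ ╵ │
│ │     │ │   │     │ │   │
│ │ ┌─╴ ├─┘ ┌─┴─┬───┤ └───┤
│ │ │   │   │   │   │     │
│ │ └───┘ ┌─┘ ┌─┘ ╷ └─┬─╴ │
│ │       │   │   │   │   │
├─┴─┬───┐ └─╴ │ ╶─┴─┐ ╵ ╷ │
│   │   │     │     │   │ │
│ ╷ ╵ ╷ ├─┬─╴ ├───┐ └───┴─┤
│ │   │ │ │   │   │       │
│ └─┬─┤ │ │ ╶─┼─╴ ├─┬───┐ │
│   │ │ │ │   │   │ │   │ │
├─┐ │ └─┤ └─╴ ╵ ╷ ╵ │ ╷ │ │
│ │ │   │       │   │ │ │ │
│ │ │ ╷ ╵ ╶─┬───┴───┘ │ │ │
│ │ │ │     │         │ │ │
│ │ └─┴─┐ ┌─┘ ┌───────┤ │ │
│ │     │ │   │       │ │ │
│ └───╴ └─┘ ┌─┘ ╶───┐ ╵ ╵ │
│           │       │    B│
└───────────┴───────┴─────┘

Counting cells with exactly 2 passages:
Total corridor cells: 134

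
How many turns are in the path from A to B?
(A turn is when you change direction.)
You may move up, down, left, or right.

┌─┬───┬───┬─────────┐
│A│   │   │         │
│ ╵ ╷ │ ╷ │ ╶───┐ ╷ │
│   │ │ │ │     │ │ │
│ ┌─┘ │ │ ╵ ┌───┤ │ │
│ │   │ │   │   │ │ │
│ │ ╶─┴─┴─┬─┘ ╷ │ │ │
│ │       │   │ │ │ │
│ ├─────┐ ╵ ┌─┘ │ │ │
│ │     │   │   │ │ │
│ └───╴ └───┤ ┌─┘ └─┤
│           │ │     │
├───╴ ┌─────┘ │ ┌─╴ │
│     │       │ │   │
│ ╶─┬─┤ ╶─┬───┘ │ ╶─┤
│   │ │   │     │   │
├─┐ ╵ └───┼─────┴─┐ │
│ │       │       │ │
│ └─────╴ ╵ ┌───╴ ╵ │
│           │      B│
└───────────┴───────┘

Directions: down, down, down, down, down, right, right, down, left, left, down, right, down, right, right, right, down, right, up, right, right, right, down, right
Number of turns: 13

Solution:

┌─┬───┬───┬─────────┐
│A│   │   │         │
│ ╵ ╷ │ ╷ │ ╶───┐ ╷ │
│↓  │ │ │ │     │ │ │
│ ┌─┘ │ │ ╵ ┌───┤ │ │
│↓│   │ │   │   │ │ │
│ │ ╶─┴─┴─┬─┘ ╷ │ │ │
│↓│       │   │ │ │ │
│ ├─────┐ ╵ ┌─┘ │ │ │
│↓│     │   │   │ │ │
│ └───╴ └───┤ ┌─┘ └─┤
│↳ → ↓      │ │     │
├───╴ ┌─────┘ │ ┌─╴ │
│↓ ← ↲│       │ │   │
│ ╶─┬─┤ ╶─┬───┘ │ ╶─┤
│↳ ↓│ │   │     │   │
├─┐ ╵ └───┼─────┴─┐ │
│ │↳ → → ↓│↱ → → ↓│ │
│ └─────╴ ╵ ┌───╴ ╵ │
│        ↳ ↑│    ↳ B│
└───────────┴───────┘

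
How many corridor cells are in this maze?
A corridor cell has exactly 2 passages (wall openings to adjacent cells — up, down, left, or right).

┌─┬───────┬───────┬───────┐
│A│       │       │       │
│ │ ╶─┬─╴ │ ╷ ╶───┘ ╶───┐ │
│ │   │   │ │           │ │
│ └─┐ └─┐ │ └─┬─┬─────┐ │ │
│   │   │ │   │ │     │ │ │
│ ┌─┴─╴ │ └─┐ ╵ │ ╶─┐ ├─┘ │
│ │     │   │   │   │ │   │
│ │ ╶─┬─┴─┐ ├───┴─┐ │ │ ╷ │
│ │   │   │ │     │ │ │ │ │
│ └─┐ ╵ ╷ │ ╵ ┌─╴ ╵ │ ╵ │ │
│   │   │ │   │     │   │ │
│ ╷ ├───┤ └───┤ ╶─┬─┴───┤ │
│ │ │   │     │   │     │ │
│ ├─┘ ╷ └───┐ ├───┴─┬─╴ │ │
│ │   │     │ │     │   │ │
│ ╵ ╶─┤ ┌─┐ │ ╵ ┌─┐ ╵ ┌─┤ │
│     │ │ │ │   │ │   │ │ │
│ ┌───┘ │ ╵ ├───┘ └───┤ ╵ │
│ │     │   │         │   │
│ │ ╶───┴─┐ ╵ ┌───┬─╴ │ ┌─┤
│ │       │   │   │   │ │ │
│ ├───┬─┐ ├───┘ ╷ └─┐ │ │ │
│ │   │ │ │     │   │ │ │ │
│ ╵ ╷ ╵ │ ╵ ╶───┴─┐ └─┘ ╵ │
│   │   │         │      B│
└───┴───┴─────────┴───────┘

Counting cells with exactly 2 passages:
Total corridor cells: 135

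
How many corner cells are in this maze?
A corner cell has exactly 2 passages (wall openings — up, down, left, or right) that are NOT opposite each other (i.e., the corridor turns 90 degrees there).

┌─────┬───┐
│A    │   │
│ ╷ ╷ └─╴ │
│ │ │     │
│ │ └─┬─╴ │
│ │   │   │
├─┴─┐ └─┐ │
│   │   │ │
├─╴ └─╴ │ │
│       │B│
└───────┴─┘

Counting corner cells (2 non-opposite passages):
Total corners: 10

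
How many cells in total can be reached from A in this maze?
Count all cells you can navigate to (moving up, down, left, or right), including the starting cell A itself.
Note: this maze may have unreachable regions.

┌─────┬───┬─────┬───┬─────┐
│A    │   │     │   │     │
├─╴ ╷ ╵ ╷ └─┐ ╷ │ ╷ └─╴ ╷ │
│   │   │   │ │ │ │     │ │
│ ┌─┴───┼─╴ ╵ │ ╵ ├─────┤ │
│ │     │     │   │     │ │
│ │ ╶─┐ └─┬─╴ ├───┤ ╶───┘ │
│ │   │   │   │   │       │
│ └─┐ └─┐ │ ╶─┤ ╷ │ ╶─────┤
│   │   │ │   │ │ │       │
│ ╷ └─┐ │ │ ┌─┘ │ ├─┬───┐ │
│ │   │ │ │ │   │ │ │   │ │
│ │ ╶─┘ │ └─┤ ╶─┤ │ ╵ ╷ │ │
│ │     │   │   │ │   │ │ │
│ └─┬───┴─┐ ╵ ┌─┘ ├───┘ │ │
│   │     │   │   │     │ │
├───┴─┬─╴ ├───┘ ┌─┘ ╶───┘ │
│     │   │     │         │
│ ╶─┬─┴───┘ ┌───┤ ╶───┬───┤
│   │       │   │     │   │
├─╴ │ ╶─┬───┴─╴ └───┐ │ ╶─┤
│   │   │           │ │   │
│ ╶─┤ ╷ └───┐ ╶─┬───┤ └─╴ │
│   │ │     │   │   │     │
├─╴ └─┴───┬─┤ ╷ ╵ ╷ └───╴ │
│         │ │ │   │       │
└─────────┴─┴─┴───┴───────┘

Using BFS/flood-fill to find all reachable cells from A:
Maze size: 13 × 13 = 169 total cells
20 cell(s) are walled off and cannot be reached from A.
Reachable cells: 149

Reachable region (· marks reachable cells):

┌─────┬───┬─────┬───┬─────┐
│A · ·│· ·│· · ·│· ·│· · ·│
├─╴ ╷ ╵ ╷ └─┐ ╷ │ ╷ └─╴ ╷ │
│· ·│· ·│· ·│·│·│·│· · ·│·│
│ ┌─┴───┼─╴ ╵ │ ╵ ├─────┤ │
│·│· · ·│· · ·│· ·│· · ·│·│
│ │ ╶─┐ └─┬─╴ ├───┤ ╶───┘ │
│·│· ·│· ·│· ·│· ·│· · · ·│
│ └─┐ └─┐ │ ╶─┤ ╷ │ ╶─────┤
│· ·│· ·│·│· ·│·│·│· · · ·│
│ ╷ └─┐ │ │ ┌─┘ │ ├─┬───┐ │
│·│· ·│·│·│·│· ·│·│·│· ·│·│
│ │ ╶─┘ │ └─┤ ╶─┤ │ ╵ ╷ │ │
│·│· · ·│· ·│· ·│·│· ·│·│·│
│ └─┬───┴─┐ ╵ ┌─┘ ├───┘ │ │
│· ·│     │· ·│· ·│· · ·│·│
├───┴─┬─╴ ├───┘ ┌─┘ ╶───┘ │
│     │   │· · ·│· · · · ·│
│ ╶─┬─┴───┘ ┌───┤ ╶───┬───┤
│   │· · · ·│· ·│· · ·│· ·│
├─╴ │ ╶─┬───┴─╴ └───┐ │ ╶─┤
│   │· ·│· · · · · ·│·│· ·│
│ ╶─┤ ╷ └───┐ ╶─┬───┤ └─╴ │
│   │·│· · ·│· ·│· ·│· · ·│
├─╴ └─┴───┬─┤ ╷ ╵ ╷ └───╴ │
│         │ │·│· ·│· · · ·│
└─────────┴─┴─┴───┴───────┘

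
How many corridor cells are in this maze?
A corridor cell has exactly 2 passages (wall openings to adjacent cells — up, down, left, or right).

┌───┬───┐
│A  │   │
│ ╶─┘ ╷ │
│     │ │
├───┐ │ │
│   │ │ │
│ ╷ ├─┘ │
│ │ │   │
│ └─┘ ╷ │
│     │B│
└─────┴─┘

Counting cells with exactly 2 passages:
Total corridor cells: 14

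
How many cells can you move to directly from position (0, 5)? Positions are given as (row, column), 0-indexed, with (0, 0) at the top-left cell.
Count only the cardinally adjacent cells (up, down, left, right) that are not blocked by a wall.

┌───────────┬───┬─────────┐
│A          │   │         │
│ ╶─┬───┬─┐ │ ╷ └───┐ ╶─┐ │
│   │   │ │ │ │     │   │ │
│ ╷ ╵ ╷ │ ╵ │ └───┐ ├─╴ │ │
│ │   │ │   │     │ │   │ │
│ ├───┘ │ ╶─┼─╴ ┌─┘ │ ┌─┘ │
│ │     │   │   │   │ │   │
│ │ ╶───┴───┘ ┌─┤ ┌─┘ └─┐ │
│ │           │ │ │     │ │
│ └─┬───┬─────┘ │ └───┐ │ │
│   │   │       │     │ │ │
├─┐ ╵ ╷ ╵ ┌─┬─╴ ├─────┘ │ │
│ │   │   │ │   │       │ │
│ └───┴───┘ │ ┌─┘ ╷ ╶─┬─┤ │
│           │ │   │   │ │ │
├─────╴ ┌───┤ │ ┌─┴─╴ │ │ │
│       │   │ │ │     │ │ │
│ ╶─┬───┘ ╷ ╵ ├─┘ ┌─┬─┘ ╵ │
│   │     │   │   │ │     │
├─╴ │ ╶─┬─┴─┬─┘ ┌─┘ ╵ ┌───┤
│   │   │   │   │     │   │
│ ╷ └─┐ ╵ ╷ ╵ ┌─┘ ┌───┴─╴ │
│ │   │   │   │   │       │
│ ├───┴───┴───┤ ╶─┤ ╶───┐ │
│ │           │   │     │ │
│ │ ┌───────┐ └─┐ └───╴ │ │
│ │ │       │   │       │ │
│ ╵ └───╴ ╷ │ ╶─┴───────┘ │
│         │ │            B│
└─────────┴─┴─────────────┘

Checking passable neighbors of (0, 5):
Neighbors: (1, 5), (0, 4)
Count: 2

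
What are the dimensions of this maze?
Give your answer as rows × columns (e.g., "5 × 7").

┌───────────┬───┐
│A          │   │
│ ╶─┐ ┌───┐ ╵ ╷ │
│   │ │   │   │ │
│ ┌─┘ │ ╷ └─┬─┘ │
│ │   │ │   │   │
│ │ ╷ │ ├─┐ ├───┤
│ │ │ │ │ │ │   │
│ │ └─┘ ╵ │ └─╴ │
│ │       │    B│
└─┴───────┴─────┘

Counting the maze dimensions:
Rows (vertical): 5
Columns (horizontal): 8
Dimensions: 5 × 8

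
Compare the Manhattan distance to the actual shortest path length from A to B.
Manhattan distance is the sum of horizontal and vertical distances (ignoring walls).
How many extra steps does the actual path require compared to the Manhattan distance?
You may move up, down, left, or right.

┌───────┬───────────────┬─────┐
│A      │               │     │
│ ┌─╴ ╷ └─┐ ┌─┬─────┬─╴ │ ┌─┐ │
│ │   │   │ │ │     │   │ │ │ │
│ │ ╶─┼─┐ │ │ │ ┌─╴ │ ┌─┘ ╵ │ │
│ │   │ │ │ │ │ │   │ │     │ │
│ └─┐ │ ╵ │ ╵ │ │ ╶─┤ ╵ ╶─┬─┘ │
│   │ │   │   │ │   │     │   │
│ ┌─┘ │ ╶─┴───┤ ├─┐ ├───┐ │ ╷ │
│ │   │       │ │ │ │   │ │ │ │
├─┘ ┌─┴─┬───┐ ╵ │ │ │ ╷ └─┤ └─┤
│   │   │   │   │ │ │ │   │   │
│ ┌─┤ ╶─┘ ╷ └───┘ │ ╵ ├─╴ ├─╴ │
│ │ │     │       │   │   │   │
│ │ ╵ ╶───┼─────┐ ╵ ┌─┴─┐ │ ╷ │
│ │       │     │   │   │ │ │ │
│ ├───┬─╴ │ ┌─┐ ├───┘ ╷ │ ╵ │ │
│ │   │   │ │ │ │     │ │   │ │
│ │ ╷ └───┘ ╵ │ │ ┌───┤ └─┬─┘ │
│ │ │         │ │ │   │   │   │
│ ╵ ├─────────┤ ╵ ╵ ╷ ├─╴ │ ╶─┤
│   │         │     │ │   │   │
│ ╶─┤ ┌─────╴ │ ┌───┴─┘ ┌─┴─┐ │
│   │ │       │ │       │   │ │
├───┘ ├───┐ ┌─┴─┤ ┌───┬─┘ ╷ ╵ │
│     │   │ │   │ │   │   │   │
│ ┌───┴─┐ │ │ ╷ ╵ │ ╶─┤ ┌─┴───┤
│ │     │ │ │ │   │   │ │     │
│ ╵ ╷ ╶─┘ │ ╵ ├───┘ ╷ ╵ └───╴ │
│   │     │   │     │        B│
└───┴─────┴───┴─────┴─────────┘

Manhattan distance: |14 - 0| + |14 - 0| = 28
Actual path length: 58
Extra steps: 58 - 28 = 30

Solution:

┌───────┬───────────────┬─────┐
│A → → ↓│               │     │
│ ┌─╴ ╷ └─┐ ┌─┬─────┬─╴ │ ┌─┐ │
│ │   │↳ ↓│ │ │↱ → ↓│   │ │ │ │
│ │ ╶─┼─┐ │ │ │ ┌─╴ │ ┌─┘ ╵ │ │
│ │   │ │↓│ │ │↑│↓ ↲│ │     │ │
│ └─┐ │ ╵ │ ╵ │ │ ╶─┤ ╵ ╶─┬─┘ │
│   │ │↓ ↲│   │↑│↳ ↓│     │   │
│ ┌─┘ │ ╶─┴───┤ ├─┐ ├───┐ │ ╷ │
│ │   │↳ → → ↓│↑│ │↓│↱ ↓│ │ │ │
├─┘ ┌─┴─┬───┐ ╵ │ │ │ ╷ └─┤ └─┤
│   │   │   │↳ ↑│ │↓│↑│↳ ↓│   │
│ ┌─┤ ╶─┘ ╷ └───┘ │ ╵ ├─╴ ├─╴ │
│ │ │     │       │↳ ↑│  ↓│↱ ↓│
│ │ ╵ ╶───┼─────┐ ╵ ┌─┴─┐ │ ╷ │
│ │       │     │   │   │↓│↑│↓│
│ ├───┬─╴ │ ┌─┐ ├───┘ ╷ │ ╵ │ │
│ │   │   │ │ │ │     │ │↳ ↑│↓│
│ │ ╷ └───┘ ╵ │ │ ┌───┤ └─┬─┘ │
│ │ │         │ │ │   │   │↓ ↲│
│ ╵ ├─────────┤ ╵ ╵ ╷ ├─╴ │ ╶─┤
│   │         │     │ │   │↳ ↓│
│ ╶─┤ ┌─────╴ │ ┌───┴─┘ ┌─┴─┐ │
│   │ │       │ │       │↓ ↰│↓│
├───┘ ├───┐ ┌─┴─┤ ┌───┬─┘ ╷ ╵ │
│     │   │ │   │ │   │↓ ↲│↑ ↲│
│ ┌───┴─┐ │ │ ╷ ╵ │ ╶─┤ ┌─┴───┤
│ │     │ │ │ │   │   │↓│     │
│ ╵ ╷ ╶─┘ │ ╵ ├───┘ ╷ ╵ └───╴ │
│   │     │   │     │  ↳ → → B│
└───┴─────┴───┴─────┴─────────┘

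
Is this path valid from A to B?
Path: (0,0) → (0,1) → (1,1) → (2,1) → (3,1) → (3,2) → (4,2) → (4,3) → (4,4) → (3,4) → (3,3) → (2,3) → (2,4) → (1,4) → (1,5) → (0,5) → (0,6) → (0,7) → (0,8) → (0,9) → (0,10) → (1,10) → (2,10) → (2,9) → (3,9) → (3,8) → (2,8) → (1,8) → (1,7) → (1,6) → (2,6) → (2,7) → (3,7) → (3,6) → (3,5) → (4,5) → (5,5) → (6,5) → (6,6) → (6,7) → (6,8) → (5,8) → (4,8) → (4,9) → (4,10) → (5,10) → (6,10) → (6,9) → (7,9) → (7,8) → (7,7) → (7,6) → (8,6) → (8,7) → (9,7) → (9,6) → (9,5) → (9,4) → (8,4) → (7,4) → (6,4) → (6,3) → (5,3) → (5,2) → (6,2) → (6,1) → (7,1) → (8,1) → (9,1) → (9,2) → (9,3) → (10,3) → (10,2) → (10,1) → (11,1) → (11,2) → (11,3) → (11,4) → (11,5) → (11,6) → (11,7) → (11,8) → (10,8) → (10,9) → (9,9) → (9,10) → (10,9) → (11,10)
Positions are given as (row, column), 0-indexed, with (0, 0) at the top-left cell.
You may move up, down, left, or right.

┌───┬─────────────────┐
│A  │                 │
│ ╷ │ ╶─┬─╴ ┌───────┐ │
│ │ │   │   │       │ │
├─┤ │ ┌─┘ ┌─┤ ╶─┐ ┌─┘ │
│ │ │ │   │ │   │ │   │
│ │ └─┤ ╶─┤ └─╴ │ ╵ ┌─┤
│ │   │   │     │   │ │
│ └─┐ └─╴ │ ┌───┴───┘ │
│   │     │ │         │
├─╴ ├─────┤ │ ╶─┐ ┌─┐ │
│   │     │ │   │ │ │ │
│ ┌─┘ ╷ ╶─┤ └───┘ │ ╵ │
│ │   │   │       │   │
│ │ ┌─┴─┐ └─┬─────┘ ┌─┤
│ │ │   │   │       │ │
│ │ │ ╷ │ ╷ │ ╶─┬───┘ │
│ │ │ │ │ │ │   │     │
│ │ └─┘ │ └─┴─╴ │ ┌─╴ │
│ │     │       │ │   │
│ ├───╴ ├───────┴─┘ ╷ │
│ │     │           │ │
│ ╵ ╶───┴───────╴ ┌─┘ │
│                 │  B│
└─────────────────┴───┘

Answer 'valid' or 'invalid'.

Checking path validity:
Result: Invalid move at step 86: cannot move from (9, 10) to (10, 9).

invalid

Correct solution:

┌───┬─────────────────┐
│A ↓│      ↱ → → → → ↓│
│ ╷ │ ╶─┬─╴ ┌───────┐ │
│ │↓│   │↱ ↑│↓ ← ↰  │↓│
├─┤ │ ┌─┘ ┌─┤ ╶─┐ ┌─┘ │
│ │↓│ │↱ ↑│ │↳ ↓│↑│↓ ↲│
│ │ └─┤ ╶─┤ └─╴ │ ╵ ┌─┤
│ │↳ ↓│↑ ↰│↓ ← ↲│↑ ↲│ │
│ └─┐ └─╴ │ ┌───┴───┘ │
│   │↳ → ↑│↓│    ↱ → ↓│
├─╴ ├─────┤ │ ╶─┐ ┌─┐ │
│   │↓ ↰  │↓│   │↑│ │↓│
│ ┌─┘ ╷ ╶─┤ └───┘ │ ╵ │
│ │↓ ↲│↑ ↰│↳ → → ↑│↓ ↲│
│ │ ┌─┴─┐ └─┬─────┘ ┌─┤
│ │↓│   │↑  │↓ ← ← ↲│ │
│ │ │ ╷ │ ╷ │ ╶─┬───┘ │
│ │↓│ │ │↑│ │↳ ↓│     │
│ │ └─┘ │ └─┴─╴ │ ┌─╴ │
│ │↳ → ↓│↑ ← ← ↲│ │↱ ↓│
│ ├───╴ ├───────┴─┘ ╷ │
│ │↓ ← ↲│        ↱ ↑│↓│
│ ╵ ╶───┴───────╴ ┌─┘ │
│  ↳ → → → → → → ↑│  B│
└─────────────────┴───┘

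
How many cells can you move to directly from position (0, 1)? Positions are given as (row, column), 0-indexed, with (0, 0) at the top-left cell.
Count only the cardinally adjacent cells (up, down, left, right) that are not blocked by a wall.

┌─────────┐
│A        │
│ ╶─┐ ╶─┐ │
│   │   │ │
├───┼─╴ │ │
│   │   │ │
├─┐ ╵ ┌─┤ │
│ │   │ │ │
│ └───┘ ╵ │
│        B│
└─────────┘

Checking passable neighbors of (0, 1):
Neighbors: (0, 0), (0, 2)
Count: 2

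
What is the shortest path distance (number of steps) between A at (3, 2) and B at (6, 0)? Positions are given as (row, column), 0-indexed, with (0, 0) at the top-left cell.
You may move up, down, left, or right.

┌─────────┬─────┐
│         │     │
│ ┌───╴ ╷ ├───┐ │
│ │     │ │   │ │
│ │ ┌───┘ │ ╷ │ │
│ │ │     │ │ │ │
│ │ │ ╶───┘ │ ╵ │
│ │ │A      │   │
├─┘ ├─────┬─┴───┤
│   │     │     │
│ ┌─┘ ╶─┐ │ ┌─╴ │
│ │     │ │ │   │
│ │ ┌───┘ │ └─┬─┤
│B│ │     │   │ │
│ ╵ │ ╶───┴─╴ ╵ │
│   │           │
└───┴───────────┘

Finding path from (3, 2) to (6, 0):
Path: (3,2) → (2,2) → (2,3) → (2,4) → (1,4) → (0,4) → (0,3) → (1,3) → (1,2) → (1,1) → (2,1) → (3,1) → (4,1) → (4,0) → (5,0) → (6,0)
Distance: 15 steps

Solution:

┌─────────┬─────┐
│      ↓ ↰│     │
│ ┌───╴ ╷ ├───┐ │
│ │↓ ← ↲│↑│   │ │
│ │ ┌───┘ │ ╷ │ │
│ │↓│↱ → ↑│ │ │ │
│ │ │ ╶───┘ │ ╵ │
│ │↓│A      │   │
├─┘ ├─────┬─┴───┤
│↓ ↲│     │     │
│ ┌─┘ ╶─┐ │ ┌─╴ │
│↓│     │ │ │   │
│ │ ┌───┘ │ └─┬─┤
│B│ │     │   │ │
│ ╵ │ ╶───┴─╴ ╵ │
│   │           │
└───┴───────────┘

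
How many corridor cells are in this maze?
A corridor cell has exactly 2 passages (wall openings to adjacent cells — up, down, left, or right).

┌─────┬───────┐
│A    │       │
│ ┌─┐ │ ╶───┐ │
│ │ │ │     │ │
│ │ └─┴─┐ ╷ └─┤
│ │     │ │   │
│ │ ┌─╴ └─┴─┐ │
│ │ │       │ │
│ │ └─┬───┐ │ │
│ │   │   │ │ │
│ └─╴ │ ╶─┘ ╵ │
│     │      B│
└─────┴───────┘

Counting cells with exactly 2 passages:
Total corridor cells: 32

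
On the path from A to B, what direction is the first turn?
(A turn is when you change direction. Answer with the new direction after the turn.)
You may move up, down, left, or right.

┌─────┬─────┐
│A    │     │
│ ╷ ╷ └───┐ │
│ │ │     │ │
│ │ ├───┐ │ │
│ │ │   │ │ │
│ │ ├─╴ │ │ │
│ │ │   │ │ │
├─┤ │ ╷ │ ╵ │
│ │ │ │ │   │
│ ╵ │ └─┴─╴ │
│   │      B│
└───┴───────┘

Directions: right, right, down, right, right, down, down, down, right, down
First turn direction: down

Solution:

┌─────┬─────┐
│A → ↓│     │
│ ╷ ╷ └───┐ │
│ │ │↳ → ↓│ │
│ │ ├───┐ │ │
│ │ │   │↓│ │
│ │ ├─╴ │ │ │
│ │ │   │↓│ │
├─┤ │ ╷ │ ╵ │
│ │ │ │ │↳ ↓│
│ ╵ │ └─┴─╴ │
│   │      B│
└───┴───────┘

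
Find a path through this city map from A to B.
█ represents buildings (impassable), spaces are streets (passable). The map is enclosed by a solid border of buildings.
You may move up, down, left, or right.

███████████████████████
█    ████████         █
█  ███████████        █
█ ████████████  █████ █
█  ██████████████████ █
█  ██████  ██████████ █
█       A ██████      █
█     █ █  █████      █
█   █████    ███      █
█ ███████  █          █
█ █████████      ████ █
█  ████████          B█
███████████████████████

Finding the shortest path from A to B:
Movement: cardinal only
Path length: 18 steps
Directions: right → down → down → right → right → right → down → down → down → right → right → right → right → right → right → right → right → right

Solution:

███████████████████████
█    ████████         █
█  ███████████        █
█ ████████████  █████ █
█  ██████████████████ █
█  ██████  ██████████ █
█       A↓██████      █
█     █ █↓ █████      █
█   █████↳→→↓███      █
█ ███████  █↓         █
█ █████████ ↓    ████ █
█  ████████ ↳→→→→→→→→B█
███████████████████████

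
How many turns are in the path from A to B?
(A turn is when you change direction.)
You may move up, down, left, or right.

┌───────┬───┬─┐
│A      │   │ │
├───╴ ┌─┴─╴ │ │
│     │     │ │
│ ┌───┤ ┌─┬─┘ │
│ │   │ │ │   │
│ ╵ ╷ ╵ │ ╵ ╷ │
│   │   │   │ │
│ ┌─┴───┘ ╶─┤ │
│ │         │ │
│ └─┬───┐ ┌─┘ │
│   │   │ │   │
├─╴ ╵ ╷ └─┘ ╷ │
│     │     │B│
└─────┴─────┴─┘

Directions: right, right, down, left, left, down, down, down, down, right, down, right, up, right, down, right, right, up, right, down
Number of turns: 13

Solution:

┌───────┬───┬─┐
│A → ↓  │   │ │
├───╴ ┌─┴─╴ │ │
│↓ ← ↲│     │ │
│ ┌───┤ ┌─┬─┘ │
│↓│   │ │ │   │
│ ╵ ╷ ╵ │ ╵ ╷ │
│↓  │   │   │ │
│ ┌─┴───┘ ╶─┤ │
│↓│         │ │
│ └─┬───┐ ┌─┘ │
│↳ ↓│↱ ↓│ │↱ ↓│
├─╴ ╵ ╷ └─┘ ╷ │
│  ↳ ↑│↳ → ↑│B│
└─────┴─────┴─┘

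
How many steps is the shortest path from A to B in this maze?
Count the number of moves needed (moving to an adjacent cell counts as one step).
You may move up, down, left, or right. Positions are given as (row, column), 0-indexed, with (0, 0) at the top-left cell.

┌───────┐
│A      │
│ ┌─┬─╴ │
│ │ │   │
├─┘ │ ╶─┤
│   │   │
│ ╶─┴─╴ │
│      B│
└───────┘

Using BFS to find shortest path:
Start: (0, 0), End: (3, 3)
Path found:
(0,0) → (0,1) → (0,2) → (0,3) → (1,3) → (1,2) → (2,2) → (2,3) → (3,3)
Number of steps: 8

Solution:

┌───────┐
│A → → ↓│
│ ┌─┬─╴ │
│ │ │↓ ↲│
├─┘ │ ╶─┤
│   │↳ ↓│
│ ╶─┴─╴ │
│      B│
└───────┘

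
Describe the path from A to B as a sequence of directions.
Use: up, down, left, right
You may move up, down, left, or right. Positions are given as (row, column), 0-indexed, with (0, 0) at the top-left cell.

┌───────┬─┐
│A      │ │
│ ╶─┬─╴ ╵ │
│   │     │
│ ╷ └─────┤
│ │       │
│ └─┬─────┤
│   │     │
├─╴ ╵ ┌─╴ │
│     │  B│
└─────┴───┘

Finding the path and converting it to directions:
Path through cells: (0,0) → (1,0) → (2,0) → (3,0) → (3,1) → (4,1) → (4,2) → (3,2) → (3,3) → (3,4) → (4,4)
Directions: down, down, down, right, down, right, up, right, right, down

Solution:

┌───────┬─┐
│A      │ │
│ ╶─┬─╴ ╵ │
│↓  │     │
│ ╷ └─────┤
│↓│       │
│ └─┬─────┤
│↳ ↓│↱ → ↓│
├─╴ ╵ ┌─╴ │
│  ↳ ↑│  B│
└─────┴───┘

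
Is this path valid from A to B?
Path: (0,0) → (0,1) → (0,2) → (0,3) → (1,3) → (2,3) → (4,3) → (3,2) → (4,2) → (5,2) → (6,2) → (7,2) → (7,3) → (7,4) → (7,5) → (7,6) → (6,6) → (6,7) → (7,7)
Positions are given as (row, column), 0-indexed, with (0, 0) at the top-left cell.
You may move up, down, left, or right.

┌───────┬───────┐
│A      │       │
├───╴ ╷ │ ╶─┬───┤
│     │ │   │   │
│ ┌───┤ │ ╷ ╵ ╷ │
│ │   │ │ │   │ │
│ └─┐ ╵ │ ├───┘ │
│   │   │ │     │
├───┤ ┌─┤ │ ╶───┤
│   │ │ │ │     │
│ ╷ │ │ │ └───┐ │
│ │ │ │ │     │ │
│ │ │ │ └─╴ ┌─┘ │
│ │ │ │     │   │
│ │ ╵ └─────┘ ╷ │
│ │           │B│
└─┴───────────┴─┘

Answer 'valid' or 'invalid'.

Checking path validity:
Result: Invalid move at step 6: cannot move from (2, 3) to (4, 3).

invalid

Correct solution:

┌───────┬───────┐
│A → → ↓│       │
├───╴ ╷ │ ╶─┬───┤
│     │↓│   │   │
│ ┌───┤ │ ╷ ╵ ╷ │
│ │   │↓│ │   │ │
│ └─┐ ╵ │ ├───┘ │
│   │↓ ↲│ │     │
├───┤ ┌─┤ │ ╶───┤
│   │↓│ │ │     │
│ ╷ │ │ │ └───┐ │
│ │ │↓│ │     │ │
│ │ │ │ └─╴ ┌─┘ │
│ │ │↓│     │↱ ↓│
│ │ ╵ └─────┘ ╷ │
│ │  ↳ → → → ↑│B│
└─┴───────────┴─┘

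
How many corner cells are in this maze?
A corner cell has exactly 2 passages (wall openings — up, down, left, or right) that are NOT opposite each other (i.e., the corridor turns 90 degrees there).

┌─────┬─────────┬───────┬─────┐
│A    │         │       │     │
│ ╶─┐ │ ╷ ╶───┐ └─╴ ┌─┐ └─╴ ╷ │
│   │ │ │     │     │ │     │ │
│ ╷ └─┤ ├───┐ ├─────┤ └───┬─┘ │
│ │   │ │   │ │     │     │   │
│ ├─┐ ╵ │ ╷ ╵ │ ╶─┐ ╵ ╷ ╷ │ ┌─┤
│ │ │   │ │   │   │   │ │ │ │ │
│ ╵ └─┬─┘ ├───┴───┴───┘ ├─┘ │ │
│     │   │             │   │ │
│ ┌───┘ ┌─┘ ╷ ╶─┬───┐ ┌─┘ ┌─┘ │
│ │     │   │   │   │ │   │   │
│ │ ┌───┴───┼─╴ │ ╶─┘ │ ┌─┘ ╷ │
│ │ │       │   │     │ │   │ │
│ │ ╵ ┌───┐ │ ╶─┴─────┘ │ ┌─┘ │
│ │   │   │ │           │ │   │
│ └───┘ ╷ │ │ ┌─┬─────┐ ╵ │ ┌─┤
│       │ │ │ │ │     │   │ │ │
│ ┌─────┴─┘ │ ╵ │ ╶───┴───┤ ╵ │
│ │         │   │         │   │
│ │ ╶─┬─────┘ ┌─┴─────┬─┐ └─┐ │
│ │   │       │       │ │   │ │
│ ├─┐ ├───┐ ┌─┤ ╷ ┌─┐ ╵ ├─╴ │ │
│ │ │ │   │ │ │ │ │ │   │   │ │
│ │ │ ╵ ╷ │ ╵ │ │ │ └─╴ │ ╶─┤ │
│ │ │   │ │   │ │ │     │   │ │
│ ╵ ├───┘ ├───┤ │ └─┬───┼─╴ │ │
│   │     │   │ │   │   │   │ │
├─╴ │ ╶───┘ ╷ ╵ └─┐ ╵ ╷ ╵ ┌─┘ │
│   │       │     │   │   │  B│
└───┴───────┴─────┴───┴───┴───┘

Counting corner cells (2 non-opposite passages):
Total corners: 108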